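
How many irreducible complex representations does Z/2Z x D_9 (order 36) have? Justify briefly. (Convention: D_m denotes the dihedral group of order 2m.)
12

Justification: The number of irreducible complex representations of a finite group equals its number of conjugacy classes. For a direct product, #classes(G x H) = #classes(G) * #classes(H). Z/2Z has 2 classes (abelian), D_9 has 6 classes, so 2 * 6 = 12, so Z/2Z x D_9 (order 36) has exactly 12 irreducible complex representations.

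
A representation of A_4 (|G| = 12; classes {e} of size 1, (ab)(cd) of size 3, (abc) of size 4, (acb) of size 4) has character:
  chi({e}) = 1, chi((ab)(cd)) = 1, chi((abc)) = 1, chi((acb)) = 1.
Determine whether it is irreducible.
Irreducible: <chi, chi> = 1.

Details: <chi, chi> = (1/|G|) sum_C |C| * |chi(C)|^2 = (1/12)[1*|1|^2 + 3*|1|^2 + 4*|1|^2 + 4*|1|^2]
  = (1/12)[(1) + (3) + (4) + (4)] = 12/12 = 1.
(Exp terms are combined using exp(i*s)*conj(exp(i*t)) = exp(i*(s-t)), and sums of them are collapsed using the identity that for every m > 1 the m distinct m-th roots of unity sum to 0, e.g. 1 + exp(2*I*pi/3) + exp(-2*I*pi/3) = 0.)
A character is irreducible iff <chi, chi> = 1, so this representation is irreducible.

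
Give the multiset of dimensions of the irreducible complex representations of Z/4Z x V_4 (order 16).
Dimensions: 1, 1, 1, 1, 1, 1, 1, 1, 1, 1, 1, 1, 1, 1, 1, 1

Details: There are 16 irreducibles (= number of conjugacy classes). Their dimensions d_i satisfy sum d_i^2 = |G| = 16: 1 + 1 + 1 + 1 + 1 + 1 + 1 + 1 + 1 + 1 + 1 + 1 + 1 + 1 + 1 + 1 = 16. (For the product with Z/4Z: each of the 4 1-dim characters of Z/4Z tensors with each irrep of V_4, giving 4 copies of each V_4-dimension.)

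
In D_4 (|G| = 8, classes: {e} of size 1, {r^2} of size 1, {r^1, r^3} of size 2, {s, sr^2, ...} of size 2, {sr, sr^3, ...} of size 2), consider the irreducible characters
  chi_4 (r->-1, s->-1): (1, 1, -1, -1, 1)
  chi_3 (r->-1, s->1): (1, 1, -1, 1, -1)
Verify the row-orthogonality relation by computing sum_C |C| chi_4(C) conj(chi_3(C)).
Sum = 0; so <chi_4, chi_3> = 0 (distinct irreducibles are orthogonal).

Working: Compute term by term over conjugacy classes (|C| * chi_4(C) * conj(chi_3(C))):
  1*(1)*conj(1) + 1*(1)*conj(1) + 2*(-1)*conj(-1) + 2*(-1)*conj(1) + 2*(1)*conj(-1)
  = (1) + (1) + (2) + (-2) + (-2)
  = 0.
Dividing by |G| = 8 gives 0/8 = 0, matching the row-orthogonality relation <chi_4, chi_3> = [chi_4 = chi_3].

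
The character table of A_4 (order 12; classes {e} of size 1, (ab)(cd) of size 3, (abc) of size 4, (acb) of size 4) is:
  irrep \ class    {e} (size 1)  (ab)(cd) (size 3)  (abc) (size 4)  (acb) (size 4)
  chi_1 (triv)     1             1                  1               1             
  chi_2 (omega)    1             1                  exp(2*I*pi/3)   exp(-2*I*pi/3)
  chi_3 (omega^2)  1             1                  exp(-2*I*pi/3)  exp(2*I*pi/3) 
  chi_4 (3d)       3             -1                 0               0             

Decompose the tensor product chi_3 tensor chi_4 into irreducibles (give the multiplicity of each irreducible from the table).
chi_3 tensor chi_4 = chi_4 (all other irreducibles have multiplicity 0).

Proof sketch: The character of a tensor product is the pointwise product (chi_3 * chi_4)(C) = chi_3(C) * chi_4(C):
  {e}: (1)*(3), (ab)(cd): (1)*(-1), (abc): (exp(-2*I*pi/3))*(0), (acb): (exp(2*I*pi/3))*(0)
so (chi_3 * chi_4) takes values
  {e} -> 3, (ab)(cd) -> -1, (abc) -> 0, (acb) -> 0.
Now take the inner product of this character with each irreducible chi from the table, <chi_3*chi_4, chi> = (1/12) sum_C |C| (chi_3*chi_4)(C) conj(chi(C)):
  <chi_3*chi_4, chi_1> = (1/12)[1*(3)*conj(1) + 3*(-1)*conj(1) + 4*(0)*conj(1) + 4*(0)*conj(1)]
      = (1/12)[(3) + (-3) + (0) + (0)] = 0/12 = 0
  <chi_3*chi_4, chi_2> = (1/12)[1*(3)*conj(1) + 3*(-1)*conj(1) + 4*(0)*conj(exp(2*I*pi/3)) + 4*(0)*conj(exp(-2*I*pi/3))]
      = (1/12)[(3) + (-3) + (0) + (0)] = 0/12 = 0
  <chi_3*chi_4, chi_3> = (1/12)[1*(3)*conj(1) + 3*(-1)*conj(1) + 4*(0)*conj(exp(-2*I*pi/3)) + 4*(0)*conj(exp(2*I*pi/3))]
      = (1/12)[(3) + (-3) + (0) + (0)] = 0/12 = 0
  <chi_3*chi_4, chi_4> = (1/12)[1*(3)*conj(3) + 3*(-1)*conj(-1) + 4*(0)*conj(0) + 4*(0)*conj(0)]
      = (1/12)[(9) + (3) + (0) + (0)] = 12/12 = 1
(Exp terms are combined using exp(i*s)*conj(exp(i*t)) = exp(i*(s-t)), and sums of them are collapsed using the identity that for every m > 1 the m distinct m-th roots of unity sum to 0, e.g. 1 + exp(2*I*pi/3) + exp(-2*I*pi/3) = 0.)
Hence the multiplicities are chi_4: 1. Dimension check: dim(chi_3)*dim(chi_4) = 1*3 = 3 and sum (mult * dim) = 1*3 = 3.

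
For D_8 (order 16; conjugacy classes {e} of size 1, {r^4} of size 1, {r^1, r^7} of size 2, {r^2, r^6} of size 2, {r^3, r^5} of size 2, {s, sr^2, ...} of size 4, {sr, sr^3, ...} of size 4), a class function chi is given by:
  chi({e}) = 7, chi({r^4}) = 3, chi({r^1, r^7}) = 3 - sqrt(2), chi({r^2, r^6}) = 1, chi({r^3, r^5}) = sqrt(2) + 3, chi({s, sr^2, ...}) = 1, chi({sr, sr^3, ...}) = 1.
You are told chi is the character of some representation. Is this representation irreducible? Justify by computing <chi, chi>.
Not irreducible (reducible): <chi, chi> = 7 > 1.

Why: <chi, chi> = (1/|G|) sum_C |C| * |chi(C)|^2 = (1/16)[1*|7|^2 + 1*|3|^2 + 2*|3 - sqrt(2)|^2 + 2*|1|^2 + 2*|sqrt(2) + 3|^2 + 4*|1|^2 + 4*|1|^2]
  = (1/16)[(49) + (9) + (22 - 12*sqrt(2)) + (2) + (12*sqrt(2) + 22) + (4) + (4)] = 112/16 = 7.
A character is irreducible iff <chi, chi> = 1, so this representation is reducible.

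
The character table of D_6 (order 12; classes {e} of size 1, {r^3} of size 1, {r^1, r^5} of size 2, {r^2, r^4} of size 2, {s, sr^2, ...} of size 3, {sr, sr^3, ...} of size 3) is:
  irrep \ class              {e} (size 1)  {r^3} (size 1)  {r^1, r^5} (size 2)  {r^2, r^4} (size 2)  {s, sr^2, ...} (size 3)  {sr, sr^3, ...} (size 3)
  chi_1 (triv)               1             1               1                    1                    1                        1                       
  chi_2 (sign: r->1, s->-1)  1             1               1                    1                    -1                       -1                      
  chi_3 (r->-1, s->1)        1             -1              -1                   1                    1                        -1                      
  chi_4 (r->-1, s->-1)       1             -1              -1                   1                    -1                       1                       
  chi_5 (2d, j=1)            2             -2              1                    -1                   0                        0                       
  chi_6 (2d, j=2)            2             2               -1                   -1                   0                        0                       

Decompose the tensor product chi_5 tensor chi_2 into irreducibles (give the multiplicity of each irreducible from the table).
chi_5 tensor chi_2 = chi_5 (all other irreducibles have multiplicity 0).

Reasoning: The character of a tensor product is the pointwise product (chi_5 * chi_2)(C) = chi_5(C) * chi_2(C):
  {e}: (2)*(1), {r^3}: (-2)*(1), {r^1, r^5}: (1)*(1), {r^2, r^4}: (-1)*(1), {s, sr^2, ...}: (0)*(-1), {sr, sr^3, ...}: (0)*(-1)
so (chi_5 * chi_2) takes values
  {e} -> 2, {r^3} -> -2, {r^1, r^5} -> 1, {r^2, r^4} -> -1, {s, sr^2, ...} -> 0, {sr, sr^3, ...} -> 0.
Now take the inner product of this character with each irreducible chi from the table, <chi_5*chi_2, chi> = (1/12) sum_C |C| (chi_5*chi_2)(C) conj(chi(C)):
  <chi_5*chi_2, chi_1> = (1/12)[1*(2)*conj(1) + 1*(-2)*conj(1) + 2*(1)*conj(1) + 2*(-1)*conj(1) + 3*(0)*conj(1) + 3*(0)*conj(1)]
      = (1/12)[(2) + (-2) + (2) + (-2) + (0) + (0)] = 0/12 = 0
  <chi_5*chi_2, chi_2> = (1/12)[1*(2)*conj(1) + 1*(-2)*conj(1) + 2*(1)*conj(1) + 2*(-1)*conj(1) + 3*(0)*conj(-1) + 3*(0)*conj(-1)]
      = (1/12)[(2) + (-2) + (2) + (-2) + (0) + (0)] = 0/12 = 0
  <chi_5*chi_2, chi_3> = (1/12)[1*(2)*conj(1) + 1*(-2)*conj(-1) + 2*(1)*conj(-1) + 2*(-1)*conj(1) + 3*(0)*conj(1) + 3*(0)*conj(-1)]
      = (1/12)[(2) + (2) + (-2) + (-2) + (0) + (0)] = 0/12 = 0
  <chi_5*chi_2, chi_4> = (1/12)[1*(2)*conj(1) + 1*(-2)*conj(-1) + 2*(1)*conj(-1) + 2*(-1)*conj(1) + 3*(0)*conj(-1) + 3*(0)*conj(1)]
      = (1/12)[(2) + (2) + (-2) + (-2) + (0) + (0)] = 0/12 = 0
  <chi_5*chi_2, chi_5> = (1/12)[1*(2)*conj(2) + 1*(-2)*conj(-2) + 2*(1)*conj(1) + 2*(-1)*conj(-1) + 3*(0)*conj(0) + 3*(0)*conj(0)]
      = (1/12)[(4) + (4) + (2) + (2) + (0) + (0)] = 12/12 = 1
  <chi_5*chi_2, chi_6> = (1/12)[1*(2)*conj(2) + 1*(-2)*conj(2) + 2*(1)*conj(-1) + 2*(-1)*conj(-1) + 3*(0)*conj(0) + 3*(0)*conj(0)]
      = (1/12)[(4) + (-4) + (-2) + (2) + (0) + (0)] = 0/12 = 0
Hence the multiplicities are chi_5: 1. Dimension check: dim(chi_5)*dim(chi_2) = 2*1 = 2 and sum (mult * dim) = 1*2 = 2.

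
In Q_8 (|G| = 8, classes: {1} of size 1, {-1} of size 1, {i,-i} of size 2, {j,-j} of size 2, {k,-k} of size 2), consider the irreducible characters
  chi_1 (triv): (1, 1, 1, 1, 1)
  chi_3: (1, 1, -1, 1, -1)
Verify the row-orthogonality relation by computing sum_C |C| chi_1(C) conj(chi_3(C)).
Sum = 0; so <chi_1, chi_3> = 0 (distinct irreducibles are orthogonal).

Justification: Compute term by term over conjugacy classes (|C| * chi_1(C) * conj(chi_3(C))):
  1*(1)*conj(1) + 1*(1)*conj(1) + 2*(1)*conj(-1) + 2*(1)*conj(1) + 2*(1)*conj(-1)
  = (1) + (1) + (-2) + (2) + (-2)
  = 0.
Dividing by |G| = 8 gives 0/8 = 0, matching the row-orthogonality relation <chi_1, chi_3> = [chi_1 = chi_3].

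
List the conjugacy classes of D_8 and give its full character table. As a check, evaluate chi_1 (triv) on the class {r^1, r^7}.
Conjugacy classes: {e} of size 1, {r^4} of size 1, {r^1, r^7} of size 2, {r^2, r^6} of size 2, {r^3, r^5} of size 2, {s, sr^2, ...} of size 4, {sr, sr^3, ...} of size 4.
Character table:
  irrep \ class              {e} (size 1)  {r^4} (size 1)  {r^1, r^7} (size 2)  {r^2, r^6} (size 2)  {r^3, r^5} (size 2)  {s, sr^2, ...} (size 4)  {sr, sr^3, ...} (size 4)
  chi_1 (triv)               1             1               1                    1                    1                    1                        1                       
  chi_2 (sign: r->1, s->-1)  1             1               1                    1                    1                    -1                       -1                      
  chi_3 (r->-1, s->1)        1             1               -1                   1                    -1                   1                        -1                      
  chi_4 (r->-1, s->-1)       1             1               -1                   1                    -1                   -1                       1                       
  chi_5 (2d, j=1)            2             -2              sqrt(2)              0                    -sqrt(2)             0                        0                       
  chi_6 (2d, j=2)            2             2               0                    -2                   0                    0                        0                       
  chi_7 (2d, j=3)            2             -2              -sqrt(2)             0                    sqrt(2)              0                        0                       

Spot check: chi_1 (triv) on {r^1, r^7} = 1.

Argument: D_8 has order 2*8 = 16 with 7 conjugacy classes, hence 7 irreducibles. Sum of squared dims 1 + 1 + 1 + 1 + 4 + 4 + 4 = 16 = |G|. Linear characters come from the abelianisation; the 2-dimensional irreps have character r^k -> 2*cos(2*pi*j*k/8), reflections -> 0.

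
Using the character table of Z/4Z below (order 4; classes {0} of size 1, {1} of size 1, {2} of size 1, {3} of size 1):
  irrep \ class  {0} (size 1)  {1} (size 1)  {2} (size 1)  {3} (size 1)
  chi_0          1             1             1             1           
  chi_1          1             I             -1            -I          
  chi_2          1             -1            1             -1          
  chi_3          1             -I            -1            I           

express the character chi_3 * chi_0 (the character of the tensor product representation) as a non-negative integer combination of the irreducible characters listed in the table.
chi_3 tensor chi_0 = chi_3 (all other irreducibles have multiplicity 0).

Derivation: The character of a tensor product is the pointwise product (chi_3 * chi_0)(C) = chi_3(C) * chi_0(C):
  {0}: (1)*(1), {1}: (-I)*(1), {2}: (-1)*(1), {3}: (I)*(1)
so (chi_3 * chi_0) takes values
  {0} -> 1, {1} -> -I, {2} -> -1, {3} -> I.
Now take the inner product of this character with each irreducible chi from the table, <chi_3*chi_0, chi> = (1/4) sum_C |C| (chi_3*chi_0)(C) conj(chi(C)):
  <chi_3*chi_0, chi_0> = (1/4)[1*(1)*conj(1) + 1*(-I)*conj(1) + 1*(-1)*conj(1) + 1*(I)*conj(1)]
      = (1/4)[(1) + (-I) + (-1) + (I)] = 0/4 = 0
  <chi_3*chi_0, chi_1> = (1/4)[1*(1)*conj(1) + 1*(-I)*conj(I) + 1*(-1)*conj(-1) + 1*(I)*conj(-I)]
      = (1/4)[(1) + (-1) + (1) + (-1)] = 0/4 = 0
  <chi_3*chi_0, chi_2> = (1/4)[1*(1)*conj(1) + 1*(-I)*conj(-1) + 1*(-1)*conj(1) + 1*(I)*conj(-1)]
      = (1/4)[(1) + (I) + (-1) + (-I)] = 0/4 = 0
  <chi_3*chi_0, chi_3> = (1/4)[1*(1)*conj(1) + 1*(-I)*conj(-I) + 1*(-1)*conj(-1) + 1*(I)*conj(I)]
      = (1/4)[(1) + (1) + (1) + (1)] = 4/4 = 1
(Exp terms are combined using exp(i*s)*conj(exp(i*t)) = exp(i*(s-t)), and sums of them are collapsed using the identity that for every m > 1 the m distinct m-th roots of unity sum to 0, e.g. 1 + exp(2*I*pi/3) + exp(-2*I*pi/3) = 0.)
Hence the multiplicities are chi_3: 1. Dimension check: dim(chi_3)*dim(chi_0) = 1*1 = 1 and sum (mult * dim) = 1*1 = 1.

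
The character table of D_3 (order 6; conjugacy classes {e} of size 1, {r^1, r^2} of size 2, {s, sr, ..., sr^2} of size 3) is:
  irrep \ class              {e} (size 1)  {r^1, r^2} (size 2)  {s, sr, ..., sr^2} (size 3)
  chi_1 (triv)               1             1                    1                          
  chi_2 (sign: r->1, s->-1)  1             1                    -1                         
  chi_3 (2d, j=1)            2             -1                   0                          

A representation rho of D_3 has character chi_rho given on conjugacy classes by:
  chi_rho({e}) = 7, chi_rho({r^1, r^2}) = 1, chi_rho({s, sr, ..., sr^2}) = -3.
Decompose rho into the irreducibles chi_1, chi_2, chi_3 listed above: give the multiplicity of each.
Multiplicities: chi_1: 0, chi_2: 3, chi_3: 2.

Argument: Use <chi_rho, chi> = (1/|G|) sum_C |C| * chi_rho(C) * conj(chi(C)) with |G| = 6 for each irreducible chi in the table:
  <chi_rho, chi_1> = (1/6)[1*(7)*conj(1) + 2*(1)*conj(1) + 3*(-3)*conj(1)]
      = (1/6)[(7) + (2) + (-9)] = 0/6 = 0
  <chi_rho, chi_2> = (1/6)[1*(7)*conj(1) + 2*(1)*conj(1) + 3*(-3)*conj(-1)]
      = (1/6)[(7) + (2) + (9)] = 18/6 = 3
  <chi_rho, chi_3> = (1/6)[1*(7)*conj(2) + 2*(1)*conj(-1) + 3*(-3)*conj(0)]
      = (1/6)[(14) + (-2) + (0)] = 12/6 = 2
Dimension check: dim(rho) = sum (mult * dim) = 0*1 + 3*1 + 2*2 = 7 = chi_rho(e) = 7.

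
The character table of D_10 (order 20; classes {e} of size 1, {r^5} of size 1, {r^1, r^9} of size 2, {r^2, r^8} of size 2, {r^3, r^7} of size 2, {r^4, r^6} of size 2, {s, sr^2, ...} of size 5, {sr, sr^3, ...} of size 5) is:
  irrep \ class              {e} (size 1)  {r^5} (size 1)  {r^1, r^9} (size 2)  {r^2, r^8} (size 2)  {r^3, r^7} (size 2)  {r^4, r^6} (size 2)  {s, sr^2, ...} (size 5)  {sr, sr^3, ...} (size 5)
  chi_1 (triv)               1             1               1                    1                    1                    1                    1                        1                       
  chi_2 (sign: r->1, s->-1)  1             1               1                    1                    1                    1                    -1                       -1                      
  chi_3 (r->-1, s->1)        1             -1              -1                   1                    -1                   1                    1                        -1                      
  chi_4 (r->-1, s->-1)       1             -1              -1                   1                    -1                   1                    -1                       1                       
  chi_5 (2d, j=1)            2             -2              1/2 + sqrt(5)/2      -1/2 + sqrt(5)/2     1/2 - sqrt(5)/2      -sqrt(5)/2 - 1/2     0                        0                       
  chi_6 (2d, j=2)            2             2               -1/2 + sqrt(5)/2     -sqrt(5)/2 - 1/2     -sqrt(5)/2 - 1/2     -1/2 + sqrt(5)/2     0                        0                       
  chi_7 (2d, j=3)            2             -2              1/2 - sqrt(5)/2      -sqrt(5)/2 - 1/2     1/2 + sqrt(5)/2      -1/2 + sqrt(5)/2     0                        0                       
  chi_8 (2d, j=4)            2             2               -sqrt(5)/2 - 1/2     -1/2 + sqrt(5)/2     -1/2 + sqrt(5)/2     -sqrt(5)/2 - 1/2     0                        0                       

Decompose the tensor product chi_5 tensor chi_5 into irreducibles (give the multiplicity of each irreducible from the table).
chi_5 tensor chi_5 = chi_1 + chi_2 + chi_6 (all other irreducibles have multiplicity 0).

Details: The character of a tensor product is the pointwise product (chi_5 * chi_5)(C) = chi_5(C) * chi_5(C):
  {e}: (2)*(2), {r^5}: (-2)*(-2), {r^1, r^9}: (1/2 + sqrt(5)/2)*(1/2 + sqrt(5)/2), {r^2, r^8}: (-1/2 + sqrt(5)/2)*(-1/2 + sqrt(5)/2), {r^3, r^7}: (1/2 - sqrt(5)/2)*(1/2 - sqrt(5)/2), {r^4, r^6}: (-sqrt(5)/2 - 1/2)*(-sqrt(5)/2 - 1/2), {s, sr^2, ...}: (0)*(0), {sr, sr^3, ...}: (0)*(0)
so (chi_5 * chi_5) takes values
  {e} -> 4, {r^5} -> 4, {r^1, r^9} -> sqrt(5)/2 + 3/2, {r^2, r^8} -> 3/2 - sqrt(5)/2, {r^3, r^7} -> 3/2 - sqrt(5)/2, {r^4, r^6} -> sqrt(5)/2 + 3/2, {s, sr^2, ...} -> 0, {sr, sr^3, ...} -> 0.
Now take the inner product of this character with each irreducible chi from the table, <chi_5*chi_5, chi> = (1/20) sum_C |C| (chi_5*chi_5)(C) conj(chi(C)):
  <chi_5*chi_5, chi_1> = (1/20)[1*(4)*conj(1) + 1*(4)*conj(1) + 2*(sqrt(5)/2 + 3/2)*conj(1) + 2*(3/2 - sqrt(5)/2)*conj(1) + 2*(3/2 - sqrt(5)/2)*conj(1) + 2*(sqrt(5)/2 + 3/2)*conj(1) + 5*(0)*conj(1) + 5*(0)*conj(1)]
      = (1/20)[(4) + (4) + (sqrt(5) + 3) + (3 - sqrt(5)) + (3 - sqrt(5)) + (sqrt(5) + 3) + (0) + (0)] = 20/20 = 1
  <chi_5*chi_5, chi_2> = (1/20)[1*(4)*conj(1) + 1*(4)*conj(1) + 2*(sqrt(5)/2 + 3/2)*conj(1) + 2*(3/2 - sqrt(5)/2)*conj(1) + 2*(3/2 - sqrt(5)/2)*conj(1) + 2*(sqrt(5)/2 + 3/2)*conj(1) + 5*(0)*conj(-1) + 5*(0)*conj(-1)]
      = (1/20)[(4) + (4) + (sqrt(5) + 3) + (3 - sqrt(5)) + (3 - sqrt(5)) + (sqrt(5) + 3) + (0) + (0)] = 20/20 = 1
  <chi_5*chi_5, chi_3> = (1/20)[1*(4)*conj(1) + 1*(4)*conj(-1) + 2*(sqrt(5)/2 + 3/2)*conj(-1) + 2*(3/2 - sqrt(5)/2)*conj(1) + 2*(3/2 - sqrt(5)/2)*conj(-1) + 2*(sqrt(5)/2 + 3/2)*conj(1) + 5*(0)*conj(1) + 5*(0)*conj(-1)]
      = (1/20)[(4) + (-4) + (-3 - sqrt(5)) + (3 - sqrt(5)) + (-3 + sqrt(5)) + (sqrt(5) + 3) + (0) + (0)] = 0/20 = 0
  <chi_5*chi_5, chi_4> = (1/20)[1*(4)*conj(1) + 1*(4)*conj(-1) + 2*(sqrt(5)/2 + 3/2)*conj(-1) + 2*(3/2 - sqrt(5)/2)*conj(1) + 2*(3/2 - sqrt(5)/2)*conj(-1) + 2*(sqrt(5)/2 + 3/2)*conj(1) + 5*(0)*conj(-1) + 5*(0)*conj(1)]
      = (1/20)[(4) + (-4) + (-3 - sqrt(5)) + (3 - sqrt(5)) + (-3 + sqrt(5)) + (sqrt(5) + 3) + (0) + (0)] = 0/20 = 0
  <chi_5*chi_5, chi_5> = (1/20)[1*(4)*conj(2) + 1*(4)*conj(-2) + 2*(sqrt(5)/2 + 3/2)*conj(1/2 + sqrt(5)/2) + 2*(3/2 - sqrt(5)/2)*conj(-1/2 + sqrt(5)/2) + 2*(3/2 - sqrt(5)/2)*conj(1/2 - sqrt(5)/2) + 2*(sqrt(5)/2 + 3/2)*conj(-sqrt(5)/2 - 1/2) + 5*(0)*conj(0) + 5*(0)*conj(0)]
      = (1/20)[(8) + (-8) + (4 + 2*sqrt(5)) + (-4 + 2*sqrt(5)) + (4 - 2*sqrt(5)) + (-2*sqrt(5) - 4) + (0) + (0)] = 0/20 = 0
  <chi_5*chi_5, chi_6> = (1/20)[1*(4)*conj(2) + 1*(4)*conj(2) + 2*(sqrt(5)/2 + 3/2)*conj(-1/2 + sqrt(5)/2) + 2*(3/2 - sqrt(5)/2)*conj(-sqrt(5)/2 - 1/2) + 2*(3/2 - sqrt(5)/2)*conj(-sqrt(5)/2 - 1/2) + 2*(sqrt(5)/2 + 3/2)*conj(-1/2 + sqrt(5)/2) + 5*(0)*conj(0) + 5*(0)*conj(0)]
      = (1/20)[(8) + (8) + (1 + sqrt(5)) + (1 - sqrt(5)) + (1 - sqrt(5)) + (1 + sqrt(5)) + (0) + (0)] = 20/20 = 1
  <chi_5*chi_5, chi_7> = (1/20)[1*(4)*conj(2) + 1*(4)*conj(-2) + 2*(sqrt(5)/2 + 3/2)*conj(1/2 - sqrt(5)/2) + 2*(3/2 - sqrt(5)/2)*conj(-sqrt(5)/2 - 1/2) + 2*(3/2 - sqrt(5)/2)*conj(1/2 + sqrt(5)/2) + 2*(sqrt(5)/2 + 3/2)*conj(-1/2 + sqrt(5)/2) + 5*(0)*conj(0) + 5*(0)*conj(0)]
      = (1/20)[(8) + (-8) + (-sqrt(5) - 1) + (1 - sqrt(5)) + (-1 + sqrt(5)) + (1 + sqrt(5)) + (0) + (0)] = 0/20 = 0
  <chi_5*chi_5, chi_8> = (1/20)[1*(4)*conj(2) + 1*(4)*conj(2) + 2*(sqrt(5)/2 + 3/2)*conj(-sqrt(5)/2 - 1/2) + 2*(3/2 - sqrt(5)/2)*conj(-1/2 + sqrt(5)/2) + 2*(3/2 - sqrt(5)/2)*conj(-1/2 + sqrt(5)/2) + 2*(sqrt(5)/2 + 3/2)*conj(-sqrt(5)/2 - 1/2) + 5*(0)*conj(0) + 5*(0)*conj(0)]
      = (1/20)[(8) + (8) + (-2*sqrt(5) - 4) + (-4 + 2*sqrt(5)) + (-4 + 2*sqrt(5)) + (-2*sqrt(5) - 4) + (0) + (0)] = 0/20 = 0
Hence the multiplicities are chi_1: 1, chi_2: 1, chi_6: 1. Dimension check: dim(chi_5)*dim(chi_5) = 2*2 = 4 and sum (mult * dim) = 1*1 + 1*1 + 1*2 = 4.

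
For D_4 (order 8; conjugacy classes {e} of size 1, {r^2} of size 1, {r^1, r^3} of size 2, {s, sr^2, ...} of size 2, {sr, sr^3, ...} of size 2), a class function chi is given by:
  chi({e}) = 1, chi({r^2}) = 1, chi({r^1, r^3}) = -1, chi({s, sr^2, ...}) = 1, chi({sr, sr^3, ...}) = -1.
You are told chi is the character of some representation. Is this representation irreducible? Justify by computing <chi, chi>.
Irreducible: <chi, chi> = 1.

Why: <chi, chi> = (1/|G|) sum_C |C| * |chi(C)|^2 = (1/8)[1*|1|^2 + 1*|1|^2 + 2*|-1|^2 + 2*|1|^2 + 2*|-1|^2]
  = (1/8)[(1) + (1) + (2) + (2) + (2)] = 8/8 = 1.
A character is irreducible iff <chi, chi> = 1, so this representation is irreducible.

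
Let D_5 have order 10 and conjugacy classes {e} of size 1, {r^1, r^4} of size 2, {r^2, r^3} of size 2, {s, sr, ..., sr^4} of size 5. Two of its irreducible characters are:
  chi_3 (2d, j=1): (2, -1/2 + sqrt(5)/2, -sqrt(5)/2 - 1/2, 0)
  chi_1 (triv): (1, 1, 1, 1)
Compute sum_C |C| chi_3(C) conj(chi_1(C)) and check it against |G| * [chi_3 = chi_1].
Sum = 0; so <chi_3, chi_1> = 0 (distinct irreducibles are orthogonal).

Argument: Compute term by term over conjugacy classes (|C| * chi_3(C) * conj(chi_1(C))):
  1*(2)*conj(1) + 2*(-1/2 + sqrt(5)/2)*conj(1) + 2*(-sqrt(5)/2 - 1/2)*conj(1) + 5*(0)*conj(1)
  = (2) + (-1 + sqrt(5)) + (-sqrt(5) - 1) + (0)
  = 0.
Dividing by |G| = 10 gives 0/10 = 0, matching the row-orthogonality relation <chi_3, chi_1> = [chi_3 = chi_1].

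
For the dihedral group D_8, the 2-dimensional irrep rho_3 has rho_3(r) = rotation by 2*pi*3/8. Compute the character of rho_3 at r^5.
chi_{rho_3}(r^5) = 2*cos(2*pi*3*5/8) = sqrt(2)

Proof sketch: rho_3(r^5) is rotation by angle 2*pi*3*5/8, whose trace is 2*cos(2*pi*3*5/8) = sqrt(2).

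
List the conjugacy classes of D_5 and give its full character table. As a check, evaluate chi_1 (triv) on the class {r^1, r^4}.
Conjugacy classes: {e} of size 1, {r^1, r^4} of size 2, {r^2, r^3} of size 2, {s, sr, ..., sr^4} of size 5.
Character table:
  irrep \ class              {e} (size 1)  {r^1, r^4} (size 2)  {r^2, r^3} (size 2)  {s, sr, ..., sr^4} (size 5)
  chi_1 (triv)               1             1                    1                    1                          
  chi_2 (sign: r->1, s->-1)  1             1                    1                    -1                         
  chi_3 (2d, j=1)            2             -1/2 + sqrt(5)/2     -sqrt(5)/2 - 1/2     0                          
  chi_4 (2d, j=2)            2             -sqrt(5)/2 - 1/2     -1/2 + sqrt(5)/2     0                          

Spot check: chi_1 (triv) on {r^1, r^4} = 1.

Why: D_5 has order 2*5 = 10 with 4 conjugacy classes, hence 4 irreducibles. Sum of squared dims 1 + 1 + 4 + 4 = 10 = |G|. Linear characters come from the abelianisation; the 2-dimensional irreps have character r^k -> 2*cos(2*pi*j*k/5), reflections -> 0.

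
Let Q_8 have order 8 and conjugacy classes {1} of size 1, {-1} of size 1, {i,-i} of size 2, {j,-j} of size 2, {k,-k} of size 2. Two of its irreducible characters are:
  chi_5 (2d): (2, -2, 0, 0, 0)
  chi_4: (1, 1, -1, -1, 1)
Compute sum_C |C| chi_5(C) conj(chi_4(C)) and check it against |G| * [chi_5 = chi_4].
Sum = 0; so <chi_5, chi_4> = 0 (distinct irreducibles are orthogonal).

Proof sketch: Compute term by term over conjugacy classes (|C| * chi_5(C) * conj(chi_4(C))):
  1*(2)*conj(1) + 1*(-2)*conj(1) + 2*(0)*conj(-1) + 2*(0)*conj(-1) + 2*(0)*conj(1)
  = (2) + (-2) + (0) + (0) + (0)
  = 0.
Dividing by |G| = 8 gives 0/8 = 0, matching the row-orthogonality relation <chi_5, chi_4> = [chi_5 = chi_4].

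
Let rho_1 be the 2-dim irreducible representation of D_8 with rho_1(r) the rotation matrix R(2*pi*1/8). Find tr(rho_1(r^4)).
chi_{rho_1}(r^4) = 2*cos(2*pi*1*4/8) = -2

Details: rho_1(r^4) is rotation by angle 2*pi*1*4/8, whose trace is 2*cos(2*pi*1*4/8) = -2.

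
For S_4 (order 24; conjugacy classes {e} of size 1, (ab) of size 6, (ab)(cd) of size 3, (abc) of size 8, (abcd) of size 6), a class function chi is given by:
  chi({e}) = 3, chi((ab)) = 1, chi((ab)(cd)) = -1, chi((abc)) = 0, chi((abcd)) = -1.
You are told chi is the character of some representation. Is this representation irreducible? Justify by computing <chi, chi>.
Irreducible: <chi, chi> = 1.

Working: <chi, chi> = (1/|G|) sum_C |C| * |chi(C)|^2 = (1/24)[1*|3|^2 + 6*|1|^2 + 3*|-1|^2 + 8*|0|^2 + 6*|-1|^2]
  = (1/24)[(9) + (6) + (3) + (0) + (6)] = 24/24 = 1.
A character is irreducible iff <chi, chi> = 1, so this representation is irreducible.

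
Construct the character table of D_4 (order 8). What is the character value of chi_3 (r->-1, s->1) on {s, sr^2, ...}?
Conjugacy classes: {e} of size 1, {r^2} of size 1, {r^1, r^3} of size 2, {s, sr^2, ...} of size 2, {sr, sr^3, ...} of size 2.
Character table:
  irrep \ class              {e} (size 1)  {r^2} (size 1)  {r^1, r^3} (size 2)  {s, sr^2, ...} (size 2)  {sr, sr^3, ...} (size 2)
  chi_1 (triv)               1             1               1                    1                        1                       
  chi_2 (sign: r->1, s->-1)  1             1               1                    -1                       -1                      
  chi_3 (r->-1, s->1)        1             1               -1                   1                        -1                      
  chi_4 (r->-1, s->-1)       1             1               -1                   -1                       1                       
  chi_5 (2d, j=1)            2             -2              0                    0                        0                       

Spot check: chi_3 (r->-1, s->1) on {s, sr^2, ...} = 1.

Why: D_4 has order 2*4 = 8 with 5 conjugacy classes, hence 5 irreducibles. Sum of squared dims 1 + 1 + 1 + 1 + 4 = 8 = |G|. Linear characters come from the abelianisation; the 2-dimensional irreps have character r^k -> 2*cos(2*pi*j*k/4), reflections -> 0.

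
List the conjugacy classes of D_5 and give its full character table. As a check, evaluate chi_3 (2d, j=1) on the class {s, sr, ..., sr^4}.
Conjugacy classes: {e} of size 1, {r^1, r^4} of size 2, {r^2, r^3} of size 2, {s, sr, ..., sr^4} of size 5.
Character table:
  irrep \ class              {e} (size 1)  {r^1, r^4} (size 2)  {r^2, r^3} (size 2)  {s, sr, ..., sr^4} (size 5)
  chi_1 (triv)               1             1                    1                    1                          
  chi_2 (sign: r->1, s->-1)  1             1                    1                    -1                         
  chi_3 (2d, j=1)            2             -1/2 + sqrt(5)/2     -sqrt(5)/2 - 1/2     0                          
  chi_4 (2d, j=2)            2             -sqrt(5)/2 - 1/2     -1/2 + sqrt(5)/2     0                          

Spot check: chi_3 (2d, j=1) on {s, sr, ..., sr^4} = 0.

Justification: D_5 has order 2*5 = 10 with 4 conjugacy classes, hence 4 irreducibles. Sum of squared dims 1 + 1 + 4 + 4 = 10 = |G|. Linear characters come from the abelianisation; the 2-dimensional irreps have character r^k -> 2*cos(2*pi*j*k/5), reflections -> 0.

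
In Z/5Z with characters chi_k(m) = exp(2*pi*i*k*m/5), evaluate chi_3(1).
chi_3(1) = zeta_5^3 = exp(-4*I*pi/5)

Proof sketch: chi_3(1) = zeta_5^(3*1) = zeta_5^3. Since zeta_5^5 = 1, this equals zeta_5^3 = exp(2*pi*i*3/5) = exp(-4*I*pi/5).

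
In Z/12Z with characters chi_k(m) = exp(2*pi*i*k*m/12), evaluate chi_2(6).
chi_2(6) = zeta_12^12 = 1

Why: chi_2(6) = zeta_12^(2*6) = zeta_12^12. Since zeta_12^12 = 1, this equals zeta_12^0 = exp(2*pi*i*0/12) = 1.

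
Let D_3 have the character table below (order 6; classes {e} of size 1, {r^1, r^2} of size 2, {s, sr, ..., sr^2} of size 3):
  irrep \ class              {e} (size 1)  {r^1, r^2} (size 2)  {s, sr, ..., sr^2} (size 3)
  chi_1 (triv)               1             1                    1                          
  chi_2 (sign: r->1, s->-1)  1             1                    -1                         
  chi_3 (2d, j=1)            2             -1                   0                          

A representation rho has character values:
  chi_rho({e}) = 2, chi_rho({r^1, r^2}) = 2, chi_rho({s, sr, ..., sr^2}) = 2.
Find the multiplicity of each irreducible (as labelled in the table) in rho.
Multiplicities: chi_1: 2, chi_2: 0, chi_3: 0.

Justification: Use <chi_rho, chi> = (1/|G|) sum_C |C| * chi_rho(C) * conj(chi(C)) with |G| = 6 for each irreducible chi in the table:
  <chi_rho, chi_1> = (1/6)[1*(2)*conj(1) + 2*(2)*conj(1) + 3*(2)*conj(1)]
      = (1/6)[(2) + (4) + (6)] = 12/6 = 2
  <chi_rho, chi_2> = (1/6)[1*(2)*conj(1) + 2*(2)*conj(1) + 3*(2)*conj(-1)]
      = (1/6)[(2) + (4) + (-6)] = 0/6 = 0
  <chi_rho, chi_3> = (1/6)[1*(2)*conj(2) + 2*(2)*conj(-1) + 3*(2)*conj(0)]
      = (1/6)[(4) + (-4) + (0)] = 0/6 = 0
Dimension check: dim(rho) = sum (mult * dim) = 2*1 + 0*1 + 0*2 = 2 = chi_rho(e) = 2.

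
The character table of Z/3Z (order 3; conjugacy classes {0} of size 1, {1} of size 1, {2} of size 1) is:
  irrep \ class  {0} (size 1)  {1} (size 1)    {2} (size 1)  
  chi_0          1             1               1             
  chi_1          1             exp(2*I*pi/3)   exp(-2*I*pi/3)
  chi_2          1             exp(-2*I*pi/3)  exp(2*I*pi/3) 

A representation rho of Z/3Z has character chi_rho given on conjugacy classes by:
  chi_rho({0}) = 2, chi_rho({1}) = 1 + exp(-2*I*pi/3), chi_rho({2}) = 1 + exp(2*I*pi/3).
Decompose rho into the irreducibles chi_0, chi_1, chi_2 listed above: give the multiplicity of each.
Multiplicities: chi_0: 1, chi_1: 0, chi_2: 1.

Solution. Use <chi_rho, chi> = (1/|G|) sum_C |C| * chi_rho(C) * conj(chi(C)) with |G| = 3 for each irreducible chi in the table:
  <chi_rho, chi_0> = (1/3)[1*(2)*conj(1) + 1*(1 + exp(-2*I*pi/3))*conj(1) + 1*(1 + exp(2*I*pi/3))*conj(1)]
      = (1/3)[(2) + (1 + exp(-2*I*pi/3)) + (1 + exp(2*I*pi/3))] = 3/3 = 1
  <chi_rho, chi_1> = (1/3)[1*(2)*conj(1) + 1*(1 + exp(-2*I*pi/3))*conj(exp(2*I*pi/3)) + 1*(1 + exp(2*I*pi/3))*conj(exp(-2*I*pi/3))]
      = (1/3)[(2) + (-1) + (-1)] = 0/3 = 0
  <chi_rho, chi_2> = (1/3)[1*(2)*conj(1) + 1*(1 + exp(-2*I*pi/3))*conj(exp(-2*I*pi/3)) + 1*(1 + exp(2*I*pi/3))*conj(exp(2*I*pi/3))]
      = (1/3)[(2) + (1 + exp(2*I*pi/3)) + (1 + exp(-2*I*pi/3))] = 3/3 = 1
(Exp terms are combined using exp(i*s)*conj(exp(i*t)) = exp(i*(s-t)), and sums of them are collapsed using the identity that for every m > 1 the m distinct m-th roots of unity sum to 0, e.g. 1 + exp(2*I*pi/3) + exp(-2*I*pi/3) = 0.)
Dimension check: dim(rho) = sum (mult * dim) = 1*1 + 0*1 + 1*1 = 2 = chi_rho(e) = 2.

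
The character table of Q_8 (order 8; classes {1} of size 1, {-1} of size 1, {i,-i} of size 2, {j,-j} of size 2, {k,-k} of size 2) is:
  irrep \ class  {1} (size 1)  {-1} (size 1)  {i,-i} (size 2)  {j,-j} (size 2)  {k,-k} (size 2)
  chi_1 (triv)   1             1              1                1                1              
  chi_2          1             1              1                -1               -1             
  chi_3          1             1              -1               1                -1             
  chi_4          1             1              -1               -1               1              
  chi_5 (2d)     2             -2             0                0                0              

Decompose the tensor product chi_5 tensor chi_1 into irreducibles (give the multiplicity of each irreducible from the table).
chi_5 tensor chi_1 = chi_5 (all other irreducibles have multiplicity 0).

Argument: The character of a tensor product is the pointwise product (chi_5 * chi_1)(C) = chi_5(C) * chi_1(C):
  {1}: (2)*(1), {-1}: (-2)*(1), {i,-i}: (0)*(1), {j,-j}: (0)*(1), {k,-k}: (0)*(1)
so (chi_5 * chi_1) takes values
  {1} -> 2, {-1} -> -2, {i,-i} -> 0, {j,-j} -> 0, {k,-k} -> 0.
Now take the inner product of this character with each irreducible chi from the table, <chi_5*chi_1, chi> = (1/8) sum_C |C| (chi_5*chi_1)(C) conj(chi(C)):
  <chi_5*chi_1, chi_1> = (1/8)[1*(2)*conj(1) + 1*(-2)*conj(1) + 2*(0)*conj(1) + 2*(0)*conj(1) + 2*(0)*conj(1)]
      = (1/8)[(2) + (-2) + (0) + (0) + (0)] = 0/8 = 0
  <chi_5*chi_1, chi_2> = (1/8)[1*(2)*conj(1) + 1*(-2)*conj(1) + 2*(0)*conj(1) + 2*(0)*conj(-1) + 2*(0)*conj(-1)]
      = (1/8)[(2) + (-2) + (0) + (0) + (0)] = 0/8 = 0
  <chi_5*chi_1, chi_3> = (1/8)[1*(2)*conj(1) + 1*(-2)*conj(1) + 2*(0)*conj(-1) + 2*(0)*conj(1) + 2*(0)*conj(-1)]
      = (1/8)[(2) + (-2) + (0) + (0) + (0)] = 0/8 = 0
  <chi_5*chi_1, chi_4> = (1/8)[1*(2)*conj(1) + 1*(-2)*conj(1) + 2*(0)*conj(-1) + 2*(0)*conj(-1) + 2*(0)*conj(1)]
      = (1/8)[(2) + (-2) + (0) + (0) + (0)] = 0/8 = 0
  <chi_5*chi_1, chi_5> = (1/8)[1*(2)*conj(2) + 1*(-2)*conj(-2) + 2*(0)*conj(0) + 2*(0)*conj(0) + 2*(0)*conj(0)]
      = (1/8)[(4) + (4) + (0) + (0) + (0)] = 8/8 = 1
Hence the multiplicities are chi_5: 1. Dimension check: dim(chi_5)*dim(chi_1) = 2*1 = 2 and sum (mult * dim) = 1*2 = 2.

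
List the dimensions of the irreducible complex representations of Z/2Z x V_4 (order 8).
Dimensions: 1, 1, 1, 1, 1, 1, 1, 1

Reasoning: There are 8 irreducibles (= number of conjugacy classes). Their dimensions d_i satisfy sum d_i^2 = |G| = 8: 1 + 1 + 1 + 1 + 1 + 1 + 1 + 1 = 8. (For the product with Z/2Z: each of the 2 1-dim characters of Z/2Z tensors with each irrep of V_4, giving 2 copies of each V_4-dimension.)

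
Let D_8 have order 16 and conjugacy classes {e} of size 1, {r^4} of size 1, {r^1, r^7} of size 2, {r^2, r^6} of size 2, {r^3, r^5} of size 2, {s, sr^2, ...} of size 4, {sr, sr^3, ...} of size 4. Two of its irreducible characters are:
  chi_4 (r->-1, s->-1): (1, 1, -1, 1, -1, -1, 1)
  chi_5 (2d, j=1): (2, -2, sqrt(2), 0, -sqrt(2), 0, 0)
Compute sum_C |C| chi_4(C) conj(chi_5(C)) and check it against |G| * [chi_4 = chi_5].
Sum = 0; so <chi_4, chi_5> = 0 (distinct irreducibles are orthogonal).

Reasoning: Compute term by term over conjugacy classes (|C| * chi_4(C) * conj(chi_5(C))):
  1*(1)*conj(2) + 1*(1)*conj(-2) + 2*(-1)*conj(sqrt(2)) + 2*(1)*conj(0) + 2*(-1)*conj(-sqrt(2)) + 4*(-1)*conj(0) + 4*(1)*conj(0)
  = (2) + (-2) + (-2*sqrt(2)) + (0) + (2*sqrt(2)) + (0) + (0)
  = 0.
Dividing by |G| = 16 gives 0/16 = 0, matching the row-orthogonality relation <chi_4, chi_5> = [chi_4 = chi_5].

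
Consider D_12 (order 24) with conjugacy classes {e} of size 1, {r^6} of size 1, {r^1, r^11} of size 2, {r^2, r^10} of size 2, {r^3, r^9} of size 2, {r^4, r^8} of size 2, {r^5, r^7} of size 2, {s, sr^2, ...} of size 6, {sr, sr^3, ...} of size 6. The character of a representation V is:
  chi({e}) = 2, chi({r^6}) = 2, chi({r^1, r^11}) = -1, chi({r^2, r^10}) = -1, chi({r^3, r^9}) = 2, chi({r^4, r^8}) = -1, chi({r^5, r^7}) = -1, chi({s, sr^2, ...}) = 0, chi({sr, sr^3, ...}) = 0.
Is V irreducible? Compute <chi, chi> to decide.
Irreducible: <chi, chi> = 1.

Why: <chi, chi> = (1/|G|) sum_C |C| * |chi(C)|^2 = (1/24)[1*|2|^2 + 1*|2|^2 + 2*|-1|^2 + 2*|-1|^2 + 2*|2|^2 + 2*|-1|^2 + 2*|-1|^2 + 6*|0|^2 + 6*|0|^2]
  = (1/24)[(4) + (4) + (2) + (2) + (8) + (2) + (2) + (0) + (0)] = 24/24 = 1.
A character is irreducible iff <chi, chi> = 1, so this representation is irreducible.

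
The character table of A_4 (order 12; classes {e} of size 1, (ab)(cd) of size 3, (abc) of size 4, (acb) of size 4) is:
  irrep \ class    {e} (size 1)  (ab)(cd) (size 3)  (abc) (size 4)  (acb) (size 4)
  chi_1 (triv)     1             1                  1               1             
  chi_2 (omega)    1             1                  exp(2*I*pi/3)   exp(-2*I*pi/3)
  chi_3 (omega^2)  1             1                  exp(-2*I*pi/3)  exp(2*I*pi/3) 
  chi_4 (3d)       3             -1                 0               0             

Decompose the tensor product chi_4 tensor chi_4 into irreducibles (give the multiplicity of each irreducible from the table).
chi_4 tensor chi_4 = chi_1 + chi_2 + chi_3 + 2*chi_4 (all other irreducibles have multiplicity 0).

Reasoning: The character of a tensor product is the pointwise product (chi_4 * chi_4)(C) = chi_4(C) * chi_4(C):
  {e}: (3)*(3), (ab)(cd): (-1)*(-1), (abc): (0)*(0), (acb): (0)*(0)
so (chi_4 * chi_4) takes values
  {e} -> 9, (ab)(cd) -> 1, (abc) -> 0, (acb) -> 0.
Now take the inner product of this character with each irreducible chi from the table, <chi_4*chi_4, chi> = (1/12) sum_C |C| (chi_4*chi_4)(C) conj(chi(C)):
  <chi_4*chi_4, chi_1> = (1/12)[1*(9)*conj(1) + 3*(1)*conj(1) + 4*(0)*conj(1) + 4*(0)*conj(1)]
      = (1/12)[(9) + (3) + (0) + (0)] = 12/12 = 1
  <chi_4*chi_4, chi_2> = (1/12)[1*(9)*conj(1) + 3*(1)*conj(1) + 4*(0)*conj(exp(2*I*pi/3)) + 4*(0)*conj(exp(-2*I*pi/3))]
      = (1/12)[(9) + (3) + (0) + (0)] = 12/12 = 1
  <chi_4*chi_4, chi_3> = (1/12)[1*(9)*conj(1) + 3*(1)*conj(1) + 4*(0)*conj(exp(-2*I*pi/3)) + 4*(0)*conj(exp(2*I*pi/3))]
      = (1/12)[(9) + (3) + (0) + (0)] = 12/12 = 1
  <chi_4*chi_4, chi_4> = (1/12)[1*(9)*conj(3) + 3*(1)*conj(-1) + 4*(0)*conj(0) + 4*(0)*conj(0)]
      = (1/12)[(27) + (-3) + (0) + (0)] = 24/12 = 2
(Exp terms are combined using exp(i*s)*conj(exp(i*t)) = exp(i*(s-t)), and sums of them are collapsed using the identity that for every m > 1 the m distinct m-th roots of unity sum to 0, e.g. 1 + exp(2*I*pi/3) + exp(-2*I*pi/3) = 0.)
Hence the multiplicities are chi_1: 1, chi_2: 1, chi_3: 1, chi_4: 2. Dimension check: dim(chi_4)*dim(chi_4) = 3*3 = 9 and sum (mult * dim) = 1*1 + 1*1 + 1*1 + 2*3 = 9.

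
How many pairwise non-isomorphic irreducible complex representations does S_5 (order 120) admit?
7

Reasoning: The number of irreducible complex representations of a finite group equals its number of conjugacy classes. Conjugacy classes in S_5 correspond to cycle types, i.e. partitions of 5; there are p(5) = 7 of them, so S_5 (order 120) has exactly 7 irreducible complex representations.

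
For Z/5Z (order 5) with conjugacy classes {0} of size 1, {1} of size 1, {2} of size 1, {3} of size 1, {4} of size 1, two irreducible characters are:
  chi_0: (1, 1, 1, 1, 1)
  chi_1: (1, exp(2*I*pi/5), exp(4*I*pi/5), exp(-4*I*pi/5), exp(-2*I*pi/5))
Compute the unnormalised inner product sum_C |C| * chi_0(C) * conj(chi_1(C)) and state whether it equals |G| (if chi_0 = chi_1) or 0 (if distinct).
Sum = 0; so <chi_0, chi_1> = 0 (distinct irreducibles are orthogonal).

Solution. Compute term by term over conjugacy classes (|C| * chi_0(C) * conj(chi_1(C))):
  1*(1)*conj(1) + 1*(1)*conj(exp(2*I*pi/5)) + 1*(1)*conj(exp(4*I*pi/5)) + 1*(1)*conj(exp(-4*I*pi/5)) + 1*(1)*conj(exp(-2*I*pi/5))
  = (1) + (exp(-2*I*pi/5)) + (exp(-4*I*pi/5)) + (exp(4*I*pi/5)) + (exp(2*I*pi/5))
  = 0.
(Exp terms are combined using exp(i*s)*conj(exp(i*t)) = exp(i*(s-t)), and sums of them are collapsed using the identity that for every m > 1 the m distinct m-th roots of unity sum to 0, e.g. 1 + exp(2*I*pi/3) + exp(-2*I*pi/3) = 0.)
Dividing by |G| = 5 gives 0/5 = 0, matching the row-orthogonality relation <chi_0, chi_1> = [chi_0 = chi_1].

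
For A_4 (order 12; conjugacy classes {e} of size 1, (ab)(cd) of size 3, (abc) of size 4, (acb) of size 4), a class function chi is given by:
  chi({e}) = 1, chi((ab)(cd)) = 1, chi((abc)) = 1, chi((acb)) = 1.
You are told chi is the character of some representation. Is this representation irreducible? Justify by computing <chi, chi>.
Irreducible: <chi, chi> = 1.

Why: <chi, chi> = (1/|G|) sum_C |C| * |chi(C)|^2 = (1/12)[1*|1|^2 + 3*|1|^2 + 4*|1|^2 + 4*|1|^2]
  = (1/12)[(1) + (3) + (4) + (4)] = 12/12 = 1.
(Exp terms are combined using exp(i*s)*conj(exp(i*t)) = exp(i*(s-t)), and sums of them are collapsed using the identity that for every m > 1 the m distinct m-th roots of unity sum to 0, e.g. 1 + exp(2*I*pi/3) + exp(-2*I*pi/3) = 0.)
A character is irreducible iff <chi, chi> = 1, so this representation is irreducible.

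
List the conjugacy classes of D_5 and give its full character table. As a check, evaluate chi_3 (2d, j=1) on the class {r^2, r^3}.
Conjugacy classes: {e} of size 1, {r^1, r^4} of size 2, {r^2, r^3} of size 2, {s, sr, ..., sr^4} of size 5.
Character table:
  irrep \ class              {e} (size 1)  {r^1, r^4} (size 2)  {r^2, r^3} (size 2)  {s, sr, ..., sr^4} (size 5)
  chi_1 (triv)               1             1                    1                    1                          
  chi_2 (sign: r->1, s->-1)  1             1                    1                    -1                         
  chi_3 (2d, j=1)            2             -1/2 + sqrt(5)/2     -sqrt(5)/2 - 1/2     0                          
  chi_4 (2d, j=2)            2             -sqrt(5)/2 - 1/2     -1/2 + sqrt(5)/2     0                          

Spot check: chi_3 (2d, j=1) on {r^2, r^3} = -sqrt(5)/2 - 1/2.

Derivation: D_5 has order 2*5 = 10 with 4 conjugacy classes, hence 4 irreducibles. Sum of squared dims 1 + 1 + 4 + 4 = 10 = |G|. Linear characters come from the abelianisation; the 2-dimensional irreps have character r^k -> 2*cos(2*pi*j*k/5), reflections -> 0.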